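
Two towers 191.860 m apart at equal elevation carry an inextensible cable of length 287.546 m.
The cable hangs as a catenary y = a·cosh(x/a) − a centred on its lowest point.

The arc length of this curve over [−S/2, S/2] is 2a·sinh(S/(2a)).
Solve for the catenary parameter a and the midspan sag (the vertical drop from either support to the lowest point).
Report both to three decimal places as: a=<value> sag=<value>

a=59.205 sag=96.281

seed: a₀ = √(S³/(24(L−S))) = √(191.860³/(24·95.686)) = 55.455783
iter 1: u=1.729847  f(a)=+1.538e+01  f'(a)=-4.600e+00  a ← 55.455783 − (+1.538e+01/-4.600e+00) = 58.799096
iter 2: u=1.631488  f(a)=+1.501e+00  f'(a)=-3.743e+00  a ← 58.799096 − (+1.501e+00/-3.743e+00) = 59.200055
iter 3: u=1.620438  f(a)=+1.770e-02  f'(a)=-3.655e+00  a ← 59.200055 − (+1.770e-02/-3.655e+00) = 59.204897
iter 4: u=1.620305  f(a)=+2.525e-06  f'(a)=-3.654e+00  a ← 59.204897 − (+2.525e-06/-3.654e+00) = 59.204898
iter 5: u=1.620305  f(a)=+5.684e-14  f'(a)=-3.654e+00  a ← 59.204898 − (+5.684e-14/-3.654e+00) = 59.204898
converged: |Δa| < 1e-12 after 5 iterations
sag = a·(cosh(S/(2a)) − 1) = 59.204898·(cosh(1.620305) − 1) = 96.281100
T_max/T_min = cosh(S/(2a)) = 2.626235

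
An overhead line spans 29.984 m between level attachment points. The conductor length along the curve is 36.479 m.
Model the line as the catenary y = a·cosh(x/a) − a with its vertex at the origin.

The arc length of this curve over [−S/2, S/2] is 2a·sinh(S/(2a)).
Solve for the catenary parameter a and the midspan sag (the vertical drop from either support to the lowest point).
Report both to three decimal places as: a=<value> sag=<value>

a=13.558 sag=9.169

seed: a₀ = √(S³/(24(L−S))) = √(29.984³/(24·6.495)) = 13.150406
iter 1: u=1.140041  f(a)=+4.354e-01  f'(a)=-1.122e+00  a ← 13.150406 − (+4.354e-01/-1.122e+00) = 13.538340
iter 2: u=1.107374  f(a)=+2.001e-02  f'(a)=-1.021e+00  a ← 13.538340 − (+2.001e-02/-1.021e+00) = 13.557931
iter 3: u=1.105773  f(a)=+4.676e-05  f'(a)=-1.017e+00  a ← 13.557931 − (+4.676e-05/-1.017e+00) = 13.557977
iter 4: u=1.105770  f(a)=+2.568e-10  f'(a)=-1.017e+00  a ← 13.557977 − (+2.568e-10/-1.017e+00) = 13.557977
iter 5: u=1.105770  f(a)=+7.105e-15  f'(a)=-1.017e+00  a ← 13.557977 − (+7.105e-15/-1.017e+00) = 13.557977
converged: |Δa| < 1e-12 after 5 iterations
sag = a·(cosh(S/(2a)) − 1) = 13.557977·(cosh(1.105770) − 1) = 9.168617
T_max/T_min = cosh(S/(2a)) = 1.676253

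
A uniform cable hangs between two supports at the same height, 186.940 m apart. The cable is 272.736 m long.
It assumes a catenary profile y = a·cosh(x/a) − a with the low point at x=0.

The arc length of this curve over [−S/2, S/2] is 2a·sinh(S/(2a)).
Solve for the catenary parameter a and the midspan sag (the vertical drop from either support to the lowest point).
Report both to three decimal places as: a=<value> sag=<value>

seed: a₀ = √(S³/(24(L−S))) = √(186.940³/(24·85.796)) = 56.326688
iter 1: u=1.659427  f(a)=+1.262e+01  f'(a)=-3.972e+00  a ← 56.326688 − (+1.262e+01/-3.972e+00) = 59.503272
iter 2: u=1.570838  f(a)=+1.146e+00  f'(a)=-3.281e+00  a ← 59.503272 − (+1.146e+00/-3.281e+00) = 59.852628
iter 3: u=1.561669  f(a)=+1.154e-02  f'(a)=-3.215e+00  a ← 59.852628 − (+1.154e-02/-3.215e+00) = 59.856218
iter 4: u=1.561575  f(a)=+1.197e-06  f'(a)=-3.214e+00  a ← 59.856218 − (+1.197e-06/-3.214e+00) = 59.856219
iter 5: u=1.561575  f(a)=+5.684e-14  f'(a)=-3.214e+00  a ← 59.856219 − (+5.684e-14/-3.214e+00) = 59.856219
converged: |Δa| < 1e-12 after 5 iterations
sag = a·(cosh(S/(2a)) − 1) = 59.856219·(cosh(1.561575) − 1) = 89.069932
T_max/T_min = cosh(S/(2a)) = 2.488065

a=59.856 sag=89.070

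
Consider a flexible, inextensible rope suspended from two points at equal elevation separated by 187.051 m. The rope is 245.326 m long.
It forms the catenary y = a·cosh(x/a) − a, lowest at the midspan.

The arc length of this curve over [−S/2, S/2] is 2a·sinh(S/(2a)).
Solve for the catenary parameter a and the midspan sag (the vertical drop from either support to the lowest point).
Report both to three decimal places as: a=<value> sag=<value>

seed: a₀ = √(S³/(24(L−S))) = √(187.051³/(24·58.275)) = 68.405857
iter 1: u=1.367215  f(a)=+5.695e+00  f'(a)=-2.044e+00  a ← 68.405857 − (+5.695e+00/-2.044e+00) = 71.191851
iter 2: u=1.313711  f(a)=+3.664e-01  f'(a)=-1.789e+00  a ← 71.191851 − (+3.664e-01/-1.789e+00) = 71.396675
iter 3: u=1.309942  f(a)=+1.747e-03  f'(a)=-1.772e+00  a ← 71.396675 − (+1.747e-03/-1.772e+00) = 71.397662
iter 4: u=1.309924  f(a)=+4.015e-08  f'(a)=-1.772e+00  a ← 71.397662 − (+4.015e-08/-1.772e+00) = 71.397662
iter 5: u=1.309924  f(a)=+2.842e-14  f'(a)=-1.772e+00  a ← 71.397662 − (+2.842e-14/-1.772e+00) = 71.397662
converged: |Δa| < 1e-12 after 5 iterations
sag = a·(cosh(S/(2a)) − 1) = 71.397662·(cosh(1.309924) − 1) = 70.531326
T_max/T_min = cosh(S/(2a)) = 1.987866

a=71.398 sag=70.531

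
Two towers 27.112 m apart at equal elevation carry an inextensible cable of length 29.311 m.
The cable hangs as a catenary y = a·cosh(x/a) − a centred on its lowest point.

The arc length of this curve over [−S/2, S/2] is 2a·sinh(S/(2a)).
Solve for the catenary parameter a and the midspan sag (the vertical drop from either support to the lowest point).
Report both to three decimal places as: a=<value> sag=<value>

seed: a₀ = √(S³/(24(L−S))) = √(27.112³/(24·2.199)) = 19.432295
iter 1: u=0.697602  f(a)=+5.413e-02  f'(a)=-2.375e-01  a ← 19.432295 − (+5.413e-02/-2.375e-01) = 19.660186
iter 2: u=0.689515  f(a)=+9.670e-04  f'(a)=-2.291e-01  a ← 19.660186 − (+9.670e-04/-2.291e-01) = 19.664406
iter 3: u=0.689367  f(a)=+3.210e-07  f'(a)=-2.290e-01  a ← 19.664406 − (+3.210e-07/-2.290e-01) = 19.664407
iter 4: u=0.689367  f(a)=+3.197e-14  f'(a)=-2.290e-01  a ← 19.664407 − (+3.197e-14/-2.290e-01) = 19.664407
converged: |Δa| < 1e-12 after 4 iterations
sag = a·(cosh(S/(2a)) − 1) = 19.664407·(cosh(0.689367) − 1) = 4.860531
T_max/T_min = cosh(S/(2a)) = 1.247174

a=19.664 sag=4.861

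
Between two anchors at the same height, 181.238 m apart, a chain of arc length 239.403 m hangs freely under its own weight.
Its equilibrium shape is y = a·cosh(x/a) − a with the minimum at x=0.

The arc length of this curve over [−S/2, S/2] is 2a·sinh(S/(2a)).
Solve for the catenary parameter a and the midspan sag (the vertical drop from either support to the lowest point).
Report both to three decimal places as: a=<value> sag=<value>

a=68.240 sag=69.546

seed: a₀ = √(S³/(24(L−S))) = √(181.238³/(24·58.165)) = 65.303642
iter 1: u=1.387656  f(a)=+5.864e+00  f'(a)=-2.149e+00  a ← 65.303642 − (+5.864e+00/-2.149e+00) = 68.032480
iter 2: u=1.331996  f(a)=+3.876e-01  f'(a)=-1.873e+00  a ← 68.032480 − (+3.876e-01/-1.873e+00) = 68.239374
iter 3: u=1.327958  f(a)=+1.958e-03  f'(a)=-1.854e+00  a ← 68.239374 − (+1.958e-03/-1.854e+00) = 68.240430
iter 4: u=1.327937  f(a)=+5.055e-08  f'(a)=-1.854e+00  a ← 68.240430 − (+5.055e-08/-1.854e+00) = 68.240430
iter 5: u=1.327937  f(a)=-2.842e-14  f'(a)=-1.854e+00  a ← 68.240430 − (-2.842e-14/-1.854e+00) = 68.240430
converged: |Δa| < 1e-12 after 5 iterations
sag = a·(cosh(S/(2a)) − 1) = 68.240430·(cosh(1.327937) − 1) = 69.546382
T_max/T_min = cosh(S/(2a)) = 2.019138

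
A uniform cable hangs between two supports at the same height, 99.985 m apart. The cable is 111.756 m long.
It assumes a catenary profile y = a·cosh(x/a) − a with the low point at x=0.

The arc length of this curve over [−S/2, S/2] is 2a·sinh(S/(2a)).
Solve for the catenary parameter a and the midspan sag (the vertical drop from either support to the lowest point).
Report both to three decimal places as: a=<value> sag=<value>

a=60.506 sag=21.855

seed: a₀ = √(S³/(24(L−S))) = √(99.985³/(24·11.771)) = 59.482604
iter 1: u=0.840456  f(a)=+4.228e-01  f'(a)=-4.245e-01  a ← 59.482604 − (+4.228e-01/-4.245e-01) = 60.478698
iter 2: u=0.826613  f(a)=+1.085e-02  f'(a)=-4.029e-01  a ← 60.478698 − (+1.085e-02/-4.029e-01) = 60.505637
iter 3: u=0.826245  f(a)=+7.572e-06  f'(a)=-4.023e-01  a ← 60.505637 − (+7.572e-06/-4.023e-01) = 60.505656
iter 4: u=0.826245  f(a)=+3.695e-12  f'(a)=-4.023e-01  a ← 60.505656 − (+3.695e-12/-4.023e-01) = 60.505656
converged: |Δa| < 1e-12 after 4 iterations
sag = a·(cosh(S/(2a)) − 1) = 60.505656·(cosh(0.826245) − 1) = 21.855046
T_max/T_min = cosh(S/(2a)) = 1.361207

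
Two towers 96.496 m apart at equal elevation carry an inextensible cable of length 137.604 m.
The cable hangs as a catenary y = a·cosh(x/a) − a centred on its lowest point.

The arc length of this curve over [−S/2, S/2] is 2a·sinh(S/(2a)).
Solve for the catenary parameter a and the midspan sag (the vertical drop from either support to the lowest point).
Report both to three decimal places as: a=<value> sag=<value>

a=31.944 sag=43.912

seed: a₀ = √(S³/(24(L−S))) = √(96.496³/(24·41.108)) = 30.178328
iter 1: u=1.598763  f(a)=+5.585e+00  f'(a)=-3.487e+00  a ← 30.178328 − (+5.585e+00/-3.487e+00) = 31.779838
iter 2: u=1.518195  f(a)=+4.754e-01  f'(a)=-2.917e+00  a ← 31.779838 − (+4.754e-01/-2.917e+00) = 31.942824
iter 3: u=1.510449  f(a)=+4.152e-03  f'(a)=-2.866e+00  a ← 31.942824 − (+4.152e-03/-2.866e+00) = 31.944272
iter 4: u=1.510380  f(a)=+3.229e-07  f'(a)=-2.866e+00  a ← 31.944272 − (+3.229e-07/-2.866e+00) = 31.944273
iter 5: u=1.510380  f(a)=+2.842e-14  f'(a)=-2.866e+00  a ← 31.944273 − (+2.842e-14/-2.866e+00) = 31.944273
converged: |Δa| < 1e-12 after 5 iterations
sag = a·(cosh(S/(2a)) − 1) = 31.944273·(cosh(1.510380) − 1) = 43.911853
T_max/T_min = cosh(S/(2a)) = 2.374639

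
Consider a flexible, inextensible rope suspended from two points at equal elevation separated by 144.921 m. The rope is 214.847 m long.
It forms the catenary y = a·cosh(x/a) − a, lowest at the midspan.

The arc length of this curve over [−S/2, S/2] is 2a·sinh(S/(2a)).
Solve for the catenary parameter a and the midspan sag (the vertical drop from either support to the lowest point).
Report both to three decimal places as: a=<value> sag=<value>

seed: a₀ = √(S³/(24(L−S))) = √(144.921³/(24·69.926)) = 42.586507
iter 1: u=1.701490  f(a)=+1.085e+01  f'(a)=-4.338e+00  a ← 42.586507 − (+1.085e+01/-4.338e+00) = 45.087079
iter 2: u=1.607123  f(a)=+1.029e+00  f'(a)=-3.551e+00  a ← 45.087079 − (+1.029e+00/-3.551e+00) = 45.376814
iter 3: u=1.596862  f(a)=+1.140e-02  f'(a)=-3.473e+00  a ← 45.376814 − (+1.140e-02/-3.473e+00) = 45.380095
iter 4: u=1.596746  f(a)=+1.433e-06  f'(a)=-3.472e+00  a ← 45.380095 − (+1.433e-06/-3.472e+00) = 45.380096
iter 5: u=1.596746  f(a)=+2.842e-14  f'(a)=-3.472e+00  a ← 45.380096 − (+2.842e-14/-3.472e+00) = 45.380096
converged: |Δa| < 1e-12 after 5 iterations
sag = a·(cosh(S/(2a)) − 1) = 45.380096·(cosh(1.596746) − 1) = 71.235347
T_max/T_min = cosh(S/(2a)) = 2.569749

a=45.380 sag=71.235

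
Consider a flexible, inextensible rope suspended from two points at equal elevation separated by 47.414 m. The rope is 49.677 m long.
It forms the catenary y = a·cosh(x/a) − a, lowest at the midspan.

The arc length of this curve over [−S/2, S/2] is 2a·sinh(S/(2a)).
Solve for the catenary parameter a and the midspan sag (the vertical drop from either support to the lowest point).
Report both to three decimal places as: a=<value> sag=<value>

seed: a₀ = √(S³/(24(L−S))) = √(47.414³/(24·2.263)) = 44.300843
iter 1: u=0.535137  f(a)=+3.262e-02  f'(a)=-1.051e-01  a ← 44.300843 − (+3.262e-02/-1.051e-01) = 44.611198
iter 2: u=0.531414  f(a)=+3.460e-04  f'(a)=-1.029e-01  a ← 44.611198 − (+3.460e-04/-1.029e-01) = 44.614560
iter 3: u=0.531374  f(a)=+3.985e-08  f'(a)=-1.029e-01  a ← 44.614560 − (+3.985e-08/-1.029e-01) = 44.614561
iter 4: u=0.531374  f(a)=+7.105e-15  f'(a)=-1.029e-01  a ← 44.614561 − (+7.105e-15/-1.029e-01) = 44.614561
converged: |Δa| < 1e-12 after 4 iterations
sag = a·(cosh(S/(2a)) − 1) = 44.614561·(cosh(0.531374) − 1) = 6.448245
T_max/T_min = cosh(S/(2a)) = 1.144532

a=44.615 sag=6.448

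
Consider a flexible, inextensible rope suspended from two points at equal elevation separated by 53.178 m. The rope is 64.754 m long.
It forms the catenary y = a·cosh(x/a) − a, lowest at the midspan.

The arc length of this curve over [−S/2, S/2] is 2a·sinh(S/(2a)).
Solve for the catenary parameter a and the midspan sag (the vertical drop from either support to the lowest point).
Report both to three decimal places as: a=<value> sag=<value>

seed: a₀ = √(S³/(24(L−S))) = √(53.178³/(24·11.576)) = 23.265539
iter 1: u=1.142849  f(a)=+7.799e-01  f'(a)=-1.131e+00  a ← 23.265539 − (+7.799e-01/-1.131e+00) = 23.954932
iter 2: u=1.109959  f(a)=+3.601e-02  f'(a)=-1.029e+00  a ← 23.954932 − (+3.601e-02/-1.029e+00) = 23.989925
iter 3: u=1.108340  f(a)=+8.498e-05  f'(a)=-1.024e+00  a ← 23.989925 − (+8.498e-05/-1.024e+00) = 23.990008
iter 4: u=1.108336  f(a)=+4.758e-10  f'(a)=-1.024e+00  a ← 23.990008 − (+4.758e-10/-1.024e+00) = 23.990008
iter 5: u=1.108336  f(a)=+0.000e+00  f'(a)=-1.024e+00  a ← 23.990008 − (+0.000e+00/-1.024e+00) = 23.990008
converged: |Δa| < 1e-12 after 5 iterations
sag = a·(cosh(S/(2a)) − 1) = 23.990008·(cosh(1.108336) − 1) = 16.306278
T_max/T_min = cosh(S/(2a)) = 1.679711

a=23.990 sag=16.306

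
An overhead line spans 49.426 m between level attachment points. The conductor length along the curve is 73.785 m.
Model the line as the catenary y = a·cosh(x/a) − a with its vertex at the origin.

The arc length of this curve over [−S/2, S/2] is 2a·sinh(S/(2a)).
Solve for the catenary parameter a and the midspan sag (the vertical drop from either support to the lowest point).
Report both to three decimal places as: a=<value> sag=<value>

a=15.332 sag=24.619

seed: a₀ = √(S³/(24(L−S))) = √(49.426³/(24·24.359)) = 14.371359
iter 1: u=1.719601  f(a)=+3.866e+00  f'(a)=-4.504e+00  a ← 14.371359 − (+3.866e+00/-4.504e+00) = 15.229618
iter 2: u=1.622693  f(a)=+3.734e-01  f'(a)=-3.673e+00  a ← 15.229618 − (+3.734e-01/-3.673e+00) = 15.331281
iter 3: u=1.611933  f(a)=+4.305e-03  f'(a)=-3.588e+00  a ← 15.331281 − (+4.305e-03/-3.588e+00) = 15.332481
iter 4: u=1.611807  f(a)=+5.870e-07  f'(a)=-3.587e+00  a ← 15.332481 − (+5.870e-07/-3.587e+00) = 15.332481
iter 5: u=1.611807  f(a)=+2.842e-14  f'(a)=-3.587e+00  a ← 15.332481 − (+2.842e-14/-3.587e+00) = 15.332481
converged: |Δa| < 1e-12 after 5 iterations
sag = a·(cosh(S/(2a)) − 1) = 15.332481·(cosh(1.611807) − 1) = 24.619259
T_max/T_min = cosh(S/(2a)) = 2.605693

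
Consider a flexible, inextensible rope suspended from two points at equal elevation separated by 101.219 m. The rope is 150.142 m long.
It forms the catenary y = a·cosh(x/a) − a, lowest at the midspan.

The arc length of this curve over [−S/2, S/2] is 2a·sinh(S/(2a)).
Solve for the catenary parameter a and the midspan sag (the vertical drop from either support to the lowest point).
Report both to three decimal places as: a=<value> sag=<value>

seed: a₀ = √(S³/(24(L−S))) = √(101.219³/(24·48.923)) = 29.718775
iter 1: u=1.702947  f(a)=+7.604e+00  f'(a)=-4.352e+00  a ← 29.718775 − (+7.604e+00/-4.352e+00) = 31.466182
iter 2: u=1.608378  f(a)=+7.223e-01  f'(a)=-3.561e+00  a ← 31.466182 − (+7.223e-01/-3.561e+00) = 31.669011
iter 3: u=1.598076  f(a)=+8.026e-03  f'(a)=-3.482e+00  a ← 31.669011 − (+8.026e-03/-3.482e+00) = 31.671316
iter 4: u=1.597960  f(a)=+1.015e-06  f'(a)=-3.481e+00  a ← 31.671316 − (+1.015e-06/-3.481e+00) = 31.671317
iter 5: u=1.597960  f(a)=+0.000e+00  f'(a)=-3.481e+00  a ← 31.671317 − (+0.000e+00/-3.481e+00) = 31.671317
converged: |Δa| < 1e-12 after 5 iterations
sag = a·(cosh(S/(2a)) − 1) = 31.671317·(cosh(1.597960) − 1) = 49.807069
T_max/T_min = cosh(S/(2a)) = 2.572624

a=31.671 sag=49.807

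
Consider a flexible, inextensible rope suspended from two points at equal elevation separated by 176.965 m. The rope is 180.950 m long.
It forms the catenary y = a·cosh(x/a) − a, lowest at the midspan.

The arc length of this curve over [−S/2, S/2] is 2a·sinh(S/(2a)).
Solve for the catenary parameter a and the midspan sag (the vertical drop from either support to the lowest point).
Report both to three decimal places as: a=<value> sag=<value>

seed: a₀ = √(S³/(24(L−S))) = √(176.965³/(24·3.985)) = 240.719508
iter 1: u=0.367575  f(a)=+2.701e-02  f'(a)=-3.356e-02  a ← 240.719508 − (+2.701e-02/-3.356e-02) = 241.524301
iter 2: u=0.366350  f(a)=+1.360e-04  f'(a)=-3.322e-02  a ← 241.524301 − (+1.360e-04/-3.322e-02) = 241.528396
iter 3: u=0.366344  f(a)=+3.491e-09  f'(a)=-3.322e-02  a ← 241.528396 − (+3.491e-09/-3.322e-02) = 241.528397
iter 4: u=0.366344  f(a)=+2.842e-14  f'(a)=-3.322e-02  a ← 241.528397 − (+2.842e-14/-3.322e-02) = 241.528397
converged: |Δa| < 1e-12 after 4 iterations
sag = a·(cosh(S/(2a)) − 1) = 241.528397·(cosh(0.366344) − 1) = 16.389598
T_max/T_min = cosh(S/(2a)) = 1.067858

a=241.528 sag=16.390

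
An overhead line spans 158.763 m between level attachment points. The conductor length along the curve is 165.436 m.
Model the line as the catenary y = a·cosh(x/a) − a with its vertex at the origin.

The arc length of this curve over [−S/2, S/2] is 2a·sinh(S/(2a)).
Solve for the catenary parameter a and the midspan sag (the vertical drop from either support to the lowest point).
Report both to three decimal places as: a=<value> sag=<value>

seed: a₀ = √(S³/(24(L−S))) = √(158.763³/(24·6.673)) = 158.073024
iter 1: u=0.502182  f(a)=+8.465e-02  f'(a)=-8.658e-02  a ← 158.073024 − (+8.465e-02/-8.658e-02) = 159.050749
iter 2: u=0.499095  f(a)=+7.918e-04  f'(a)=-8.496e-02  a ← 159.050749 − (+7.918e-04/-8.496e-02) = 159.060068
iter 3: u=0.499066  f(a)=+7.073e-08  f'(a)=-8.495e-02  a ← 159.060068 − (+7.073e-08/-8.495e-02) = 159.060069
iter 4: u=0.499066  f(a)=+0.000e+00  f'(a)=-8.495e-02  a ← 159.060069 − (+0.000e+00/-8.495e-02) = 159.060069
converged: |Δa| < 1e-12 after 4 iterations
sag = a·(cosh(S/(2a)) − 1) = 159.060069·(cosh(0.499066) − 1) = 20.222872
T_max/T_min = cosh(S/(2a)) = 1.127140

a=159.060 sag=20.223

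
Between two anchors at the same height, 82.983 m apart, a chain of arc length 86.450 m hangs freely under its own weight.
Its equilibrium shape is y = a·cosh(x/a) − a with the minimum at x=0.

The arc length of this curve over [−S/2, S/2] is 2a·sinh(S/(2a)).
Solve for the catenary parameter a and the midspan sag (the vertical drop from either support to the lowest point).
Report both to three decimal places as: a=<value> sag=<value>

a=83.385 sag=10.538

seed: a₀ = √(S³/(24(L−S))) = √(82.983³/(24·3.467)) = 82.870728
iter 1: u=0.500677  f(a)=+4.372e-02  f'(a)=-8.579e-02  a ← 82.870728 − (+4.372e-02/-8.579e-02) = 83.380297
iter 2: u=0.497618  f(a)=+4.065e-04  f'(a)=-8.420e-02  a ← 83.380297 − (+4.065e-04/-8.420e-02) = 83.385124
iter 3: u=0.497589  f(a)=+3.588e-08  f'(a)=-8.419e-02  a ← 83.385124 − (+3.588e-08/-8.419e-02) = 83.385125
iter 4: u=0.497589  f(a)=+1.421e-14  f'(a)=-8.419e-02  a ← 83.385125 − (+1.421e-14/-8.419e-02) = 83.385125
converged: |Δa| < 1e-12 after 4 iterations
sag = a·(cosh(S/(2a)) − 1) = 83.385125·(cosh(0.497589) − 1) = 10.537608
T_max/T_min = cosh(S/(2a)) = 1.126373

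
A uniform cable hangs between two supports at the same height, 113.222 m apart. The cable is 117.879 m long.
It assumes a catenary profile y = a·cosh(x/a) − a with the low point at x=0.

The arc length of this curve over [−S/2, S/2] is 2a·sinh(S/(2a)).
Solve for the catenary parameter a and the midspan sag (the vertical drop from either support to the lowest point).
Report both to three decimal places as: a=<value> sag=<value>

a=114.653 sag=14.262

seed: a₀ = √(S³/(24(L−S))) = √(113.222³/(24·4.657)) = 113.956078
iter 1: u=0.496779  f(a)=+5.780e-02  f'(a)=-8.377e-02  a ← 113.956078 − (+5.780e-02/-8.377e-02) = 114.646122
iter 2: u=0.493789  f(a)=+5.292e-04  f'(a)=-8.224e-02  a ← 114.646122 − (+5.292e-04/-8.224e-02) = 114.652557
iter 3: u=0.493761  f(a)=+4.528e-08  f'(a)=-8.223e-02  a ← 114.652557 − (+4.528e-08/-8.223e-02) = 114.652558
iter 4: u=0.493761  f(a)=+0.000e+00  f'(a)=-8.223e-02  a ← 114.652558 − (+0.000e+00/-8.223e-02) = 114.652558
converged: |Δa| < 1e-12 after 4 iterations
sag = a·(cosh(S/(2a)) − 1) = 114.652558·(cosh(0.493761) − 1) = 14.262428
T_max/T_min = cosh(S/(2a)) = 1.124397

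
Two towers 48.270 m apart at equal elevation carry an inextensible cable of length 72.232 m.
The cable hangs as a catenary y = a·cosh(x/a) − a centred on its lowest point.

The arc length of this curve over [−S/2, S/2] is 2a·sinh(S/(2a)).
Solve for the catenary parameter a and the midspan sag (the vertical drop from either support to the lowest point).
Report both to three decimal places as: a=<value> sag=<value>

seed: a₀ = √(S³/(24(L−S))) = √(48.270³/(24·23.962)) = 13.984560
iter 1: u=1.725832  f(a)=+3.832e+00  f'(a)=-4.562e+00  a ← 13.984560 − (+3.832e+00/-4.562e+00) = 14.824547
iter 2: u=1.628043  f(a)=+3.724e-01  f'(a)=-3.715e+00  a ← 14.824547 − (+3.724e-01/-3.715e+00) = 14.924799
iter 3: u=1.617107  f(a)=+4.354e-03  f'(a)=-3.629e+00  a ← 14.924799 − (+4.354e-03/-3.629e+00) = 14.925999
iter 4: u=1.616977  f(a)=+6.103e-07  f'(a)=-3.628e+00  a ← 14.925999 − (+6.103e-07/-3.628e+00) = 14.925999
iter 5: u=1.616977  f(a)=+2.842e-14  f'(a)=-3.628e+00  a ← 14.925999 − (+2.842e-14/-3.628e+00) = 14.925999
converged: |Δa| < 1e-12 after 5 iterations
sag = a·(cosh(S/(2a)) − 1) = 14.925999·(cosh(1.616977) − 1) = 24.152779
T_max/T_min = cosh(S/(2a)) = 2.618168

a=14.926 sag=24.153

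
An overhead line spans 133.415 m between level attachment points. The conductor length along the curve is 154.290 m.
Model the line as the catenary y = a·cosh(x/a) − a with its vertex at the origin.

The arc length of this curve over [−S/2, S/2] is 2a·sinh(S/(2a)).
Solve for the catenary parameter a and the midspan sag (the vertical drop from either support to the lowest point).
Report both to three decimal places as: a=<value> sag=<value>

a=70.408 sag=34.036

seed: a₀ = √(S³/(24(L−S))) = √(133.415³/(24·20.875)) = 68.847493
iter 1: u=0.968917  f(a)=+1.002e+00  f'(a)=-6.653e-01  a ← 68.847493 − (+1.002e+00/-6.653e-01) = 70.353708
iter 2: u=0.948173  f(a)=+3.383e-02  f'(a)=-6.211e-01  a ← 70.353708 − (+3.383e-02/-6.211e-01) = 70.408177
iter 3: u=0.947440  f(a)=+4.154e-05  f'(a)=-6.195e-01  a ← 70.408177 − (+4.154e-05/-6.195e-01) = 70.408244
iter 4: u=0.947439  f(a)=+6.284e-11  f'(a)=-6.195e-01  a ← 70.408244 − (+6.284e-11/-6.195e-01) = 70.408244
iter 5: u=0.947439  f(a)=-2.842e-14  f'(a)=-6.195e-01  a ← 70.408244 − (-2.842e-14/-6.195e-01) = 70.408244
converged: |Δa| < 1e-12 after 5 iterations
sag = a·(cosh(S/(2a)) − 1) = 70.408244·(cosh(0.947439) − 1) = 34.036343
T_max/T_min = cosh(S/(2a)) = 1.483414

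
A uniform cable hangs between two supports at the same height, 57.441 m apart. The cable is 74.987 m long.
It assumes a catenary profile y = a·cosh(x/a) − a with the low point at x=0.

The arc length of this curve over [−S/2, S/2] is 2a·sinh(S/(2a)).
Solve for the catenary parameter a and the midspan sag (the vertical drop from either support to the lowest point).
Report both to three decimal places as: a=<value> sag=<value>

seed: a₀ = √(S³/(24(L−S))) = √(57.441³/(24·17.546)) = 21.214769
iter 1: u=1.353797  f(a)=+1.680e+00  f'(a)=-1.978e+00  a ← 21.214769 − (+1.680e+00/-1.978e+00) = 22.064119
iter 2: u=1.301684  f(a)=+1.062e-01  f'(a)=-1.735e+00  a ← 22.064119 − (+1.062e-01/-1.735e+00) = 22.125299
iter 3: u=1.298084  f(a)=+4.871e-04  f'(a)=-1.719e+00  a ← 22.125299 − (+4.871e-04/-1.719e+00) = 22.125582
iter 4: u=1.298068  f(a)=+1.036e-08  f'(a)=-1.719e+00  a ← 22.125582 − (+1.036e-08/-1.719e+00) = 22.125582
iter 5: u=1.298068  f(a)=+1.421e-14  f'(a)=-1.719e+00  a ← 22.125582 − (+1.421e-14/-1.719e+00) = 22.125582
converged: |Δa| < 1e-12 after 5 iterations
sag = a·(cosh(S/(2a)) − 1) = 22.125582·(cosh(1.298068) − 1) = 21.409506
T_max/T_min = cosh(S/(2a)) = 1.967636

a=22.126 sag=21.410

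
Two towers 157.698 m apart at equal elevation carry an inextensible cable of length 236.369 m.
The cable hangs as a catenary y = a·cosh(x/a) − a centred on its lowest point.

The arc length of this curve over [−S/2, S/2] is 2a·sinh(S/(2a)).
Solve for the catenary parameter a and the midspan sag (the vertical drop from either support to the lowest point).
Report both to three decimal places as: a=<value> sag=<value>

seed: a₀ = √(S³/(24(L−S))) = √(157.698³/(24·78.671)) = 45.574963
iter 1: u=1.730095  f(a)=+1.265e+01  f'(a)=-4.603e+00  a ← 45.574963 − (+1.265e+01/-4.603e+00) = 48.323209
iter 2: u=1.631700  f(a)=+1.234e+00  f'(a)=-3.744e+00  a ← 48.323209 − (+1.234e+00/-3.744e+00) = 48.652901
iter 3: u=1.620643  f(a)=+1.457e-02  f'(a)=-3.656e+00  a ← 48.652901 − (+1.457e-02/-3.656e+00) = 48.656884
iter 4: u=1.620511  f(a)=+2.081e-06  f'(a)=-3.655e+00  a ← 48.656884 − (+2.081e-06/-3.655e+00) = 48.656885
iter 5: u=1.620511  f(a)=+5.684e-14  f'(a)=-3.655e+00  a ← 48.656885 − (+5.684e-14/-3.655e+00) = 48.656885
converged: |Δa| < 1e-12 after 5 iterations
sag = a·(cosh(S/(2a)) − 1) = 48.656885·(cosh(1.620511) − 1) = 79.151834
T_max/T_min = cosh(S/(2a)) = 2.626735

a=48.657 sag=79.152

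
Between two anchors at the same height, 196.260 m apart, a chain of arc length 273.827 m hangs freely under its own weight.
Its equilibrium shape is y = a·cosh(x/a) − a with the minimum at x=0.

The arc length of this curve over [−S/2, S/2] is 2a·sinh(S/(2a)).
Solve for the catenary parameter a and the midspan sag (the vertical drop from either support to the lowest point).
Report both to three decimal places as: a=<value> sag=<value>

seed: a₀ = √(S³/(24(L−S))) = √(196.260³/(24·77.567)) = 63.724080
iter 1: u=1.539920  f(a)=+9.734e+00  f'(a)=-3.063e+00  a ← 63.724080 − (+9.734e+00/-3.063e+00) = 66.902053
iter 2: u=1.466771  f(a)=+7.755e-01  f'(a)=-2.593e+00  a ← 66.902053 − (+7.755e-01/-2.593e+00) = 67.201189
iter 3: u=1.460242  f(a)=+5.865e-03  f'(a)=-2.553e+00  a ← 67.201189 − (+5.865e-03/-2.553e+00) = 67.203485
iter 4: u=1.460192  f(a)=+3.410e-07  f'(a)=-2.553e+00  a ← 67.203485 − (+3.410e-07/-2.553e+00) = 67.203486
iter 5: u=1.460192  f(a)=+1.137e-13  f'(a)=-2.553e+00  a ← 67.203486 − (+1.137e-13/-2.553e+00) = 67.203486
converged: |Δa| < 1e-12 after 5 iterations
sag = a·(cosh(S/(2a)) − 1) = 67.203486·(cosh(1.460192) − 1) = 85.314103
T_max/T_min = cosh(S/(2a)) = 2.269489

a=67.203 sag=85.314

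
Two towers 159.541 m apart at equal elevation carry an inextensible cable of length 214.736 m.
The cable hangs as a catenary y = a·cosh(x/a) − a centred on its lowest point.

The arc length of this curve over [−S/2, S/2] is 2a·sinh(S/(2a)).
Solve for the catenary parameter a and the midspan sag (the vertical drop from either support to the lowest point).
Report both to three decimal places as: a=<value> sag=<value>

a=58.038 sag=64.012

seed: a₀ = √(S³/(24(L−S))) = √(159.541³/(24·55.195)) = 55.367253
iter 1: u=1.440752  f(a)=+6.020e+00  f'(a)=-2.440e+00  a ← 55.367253 − (+6.020e+00/-2.440e+00) = 57.834960
iter 2: u=1.379278  f(a)=+4.259e-01  f'(a)=-2.106e+00  a ← 57.834960 − (+4.259e-01/-2.106e+00) = 58.037221
iter 3: u=1.374471  f(a)=+2.490e-03  f'(a)=-2.081e+00  a ← 58.037221 − (+2.490e-03/-2.081e+00) = 58.038418
iter 4: u=1.374443  f(a)=+8.621e-08  f'(a)=-2.081e+00  a ← 58.038418 − (+8.621e-08/-2.081e+00) = 58.038418
iter 5: u=1.374443  f(a)=+2.842e-14  f'(a)=-2.081e+00  a ← 58.038418 − (+2.842e-14/-2.081e+00) = 58.038418
converged: |Δa| < 1e-12 after 5 iterations
sag = a·(cosh(S/(2a)) − 1) = 58.038418·(cosh(1.374443) − 1) = 64.012168
T_max/T_min = cosh(S/(2a)) = 2.102928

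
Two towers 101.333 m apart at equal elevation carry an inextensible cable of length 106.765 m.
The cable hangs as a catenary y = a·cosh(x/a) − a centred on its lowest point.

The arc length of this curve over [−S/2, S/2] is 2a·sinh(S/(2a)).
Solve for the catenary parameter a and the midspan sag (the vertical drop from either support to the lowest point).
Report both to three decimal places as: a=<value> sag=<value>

seed: a₀ = √(S³/(24(L−S))) = √(101.333³/(24·5.432)) = 89.338951
iter 1: u=0.567127  f(a)=+8.803e-02  f'(a)=-1.256e-01  a ← 89.338951 − (+8.803e-02/-1.256e-01) = 90.040025
iter 2: u=0.562711  f(a)=+1.047e-03  f'(a)=-1.226e-01  a ← 90.040025 − (+1.047e-03/-1.226e-01) = 90.048566
iter 3: u=0.562657  f(a)=+1.520e-07  f'(a)=-1.226e-01  a ← 90.048566 − (+1.520e-07/-1.226e-01) = 90.048567
iter 4: u=0.562657  f(a)=+0.000e+00  f'(a)=-1.226e-01  a ← 90.048567 − (+0.000e+00/-1.226e-01) = 90.048567
converged: |Δa| < 1e-12 after 4 iterations
sag = a·(cosh(S/(2a)) − 1) = 90.048567·(cosh(0.562657) − 1) = 14.633980
T_max/T_min = cosh(S/(2a)) = 1.162512

a=90.049 sag=14.634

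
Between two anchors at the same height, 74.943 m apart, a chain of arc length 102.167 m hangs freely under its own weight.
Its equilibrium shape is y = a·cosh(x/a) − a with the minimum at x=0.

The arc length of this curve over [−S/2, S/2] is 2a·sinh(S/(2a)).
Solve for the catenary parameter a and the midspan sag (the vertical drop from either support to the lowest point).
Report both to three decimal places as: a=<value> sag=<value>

a=26.663 sag=30.960

seed: a₀ = √(S³/(24(L−S))) = √(74.943³/(24·27.224)) = 25.381368
iter 1: u=1.476339  f(a)=+3.126e+00  f'(a)=-2.651e+00  a ← 25.381368 − (+3.126e+00/-2.651e+00) = 26.560530
iter 2: u=1.410796  f(a)=+2.310e-01  f'(a)=-2.272e+00  a ← 26.560530 − (+2.310e-01/-2.272e+00) = 26.662204
iter 3: u=1.405416  f(a)=+1.485e-03  f'(a)=-2.243e+00  a ← 26.662204 − (+1.485e-03/-2.243e+00) = 26.662866
iter 4: u=1.405382  f(a)=+6.218e-08  f'(a)=-2.243e+00  a ← 26.662866 − (+6.218e-08/-2.243e+00) = 26.662866
iter 5: u=1.405382  f(a)=+1.421e-14  f'(a)=-2.243e+00  a ← 26.662866 − (+1.421e-14/-2.243e+00) = 26.662866
converged: |Δa| < 1e-12 after 5 iterations
sag = a·(cosh(S/(2a)) − 1) = 26.662866·(cosh(1.405382) − 1) = 30.960327
T_max/T_min = cosh(S/(2a)) = 2.161178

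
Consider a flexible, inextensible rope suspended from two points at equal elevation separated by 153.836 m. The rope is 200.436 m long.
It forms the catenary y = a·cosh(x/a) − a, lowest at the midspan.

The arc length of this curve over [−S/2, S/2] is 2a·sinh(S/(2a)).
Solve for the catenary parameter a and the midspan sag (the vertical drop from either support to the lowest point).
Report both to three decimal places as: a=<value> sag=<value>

a=59.485 sag=57.057

seed: a₀ = √(S³/(24(L−S))) = √(153.836³/(24·46.600)) = 57.054301
iter 1: u=1.348154  f(a)=+4.423e+00  f'(a)=-1.950e+00  a ← 57.054301 − (+4.423e+00/-1.950e+00) = 59.321973
iter 2: u=1.296619  f(a)=+2.774e-01  f'(a)=-1.713e+00  a ← 59.321973 − (+2.774e-01/-1.713e+00) = 59.483908
iter 3: u=1.293089  f(a)=+1.252e-03  f'(a)=-1.697e+00  a ← 59.483908 − (+1.252e-03/-1.697e+00) = 59.484646
iter 4: u=1.293073  f(a)=+2.577e-08  f'(a)=-1.697e+00  a ← 59.484646 − (+2.577e-08/-1.697e+00) = 59.484646
iter 5: u=1.293073  f(a)=-2.842e-14  f'(a)=-1.697e+00  a ← 59.484646 − (-2.842e-14/-1.697e+00) = 59.484646
converged: |Δa| < 1e-12 after 5 iterations
sag = a·(cosh(S/(2a)) − 1) = 59.484646·(cosh(1.293073) − 1) = 57.057495
T_max/T_min = cosh(S/(2a)) = 1.959197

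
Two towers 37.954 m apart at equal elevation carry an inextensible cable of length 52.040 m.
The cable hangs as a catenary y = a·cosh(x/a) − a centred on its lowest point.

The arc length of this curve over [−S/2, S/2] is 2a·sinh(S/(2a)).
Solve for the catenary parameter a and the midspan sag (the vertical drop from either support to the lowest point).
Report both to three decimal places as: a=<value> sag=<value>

seed: a₀ = √(S³/(24(L−S))) = √(37.954³/(24·14.086)) = 12.717064
iter 1: u=1.492247  f(a)=+1.654e+00  f'(a)=-2.749e+00  a ← 12.717064 − (+1.654e+00/-2.749e+00) = 13.318673
iter 2: u=1.424842  f(a)=+1.246e-01  f'(a)=-2.349e+00  a ← 13.318673 − (+1.246e-01/-2.349e+00) = 13.371715
iter 3: u=1.419190  f(a)=+8.348e-04  f'(a)=-2.318e+00  a ← 13.371715 − (+8.348e-04/-2.318e+00) = 13.372075
iter 4: u=1.419151  f(a)=+3.801e-08  f'(a)=-2.318e+00  a ← 13.372075 − (+3.801e-08/-2.318e+00) = 13.372075
iter 5: u=1.419151  f(a)=+0.000e+00  f'(a)=-2.318e+00  a ← 13.372075 − (+0.000e+00/-2.318e+00) = 13.372075
converged: |Δa| < 1e-12 after 5 iterations
sag = a·(cosh(S/(2a)) − 1) = 13.372075·(cosh(1.419151) − 1) = 15.882887
T_max/T_min = cosh(S/(2a)) = 2.187765

a=13.372 sag=15.883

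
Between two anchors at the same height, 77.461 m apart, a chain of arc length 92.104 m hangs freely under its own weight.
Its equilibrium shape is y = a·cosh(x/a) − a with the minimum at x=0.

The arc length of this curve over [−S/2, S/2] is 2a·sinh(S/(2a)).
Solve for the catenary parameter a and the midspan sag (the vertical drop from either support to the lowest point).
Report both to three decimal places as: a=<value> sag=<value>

a=37.356 sag=21.942

seed: a₀ = √(S³/(24(L−S))) = √(77.461³/(24·14.643)) = 36.366709
iter 1: u=1.064999  f(a)=+8.532e-01  f'(a)=-9.004e-01  a ← 36.366709 − (+8.532e-01/-9.004e-01) = 37.314277
iter 2: u=1.037954  f(a)=+3.448e-02  f'(a)=-8.290e-01  a ← 37.314277 − (+3.448e-02/-8.290e-01) = 37.355876
iter 3: u=1.036798  f(a)=+6.159e-05  f'(a)=-8.260e-01  a ← 37.355876 − (+6.159e-05/-8.260e-01) = 37.355950
iter 4: u=1.036796  f(a)=+1.972e-10  f'(a)=-8.260e-01  a ← 37.355950 − (+1.972e-10/-8.260e-01) = 37.355950
iter 5: u=1.036796  f(a)=+0.000e+00  f'(a)=-8.260e-01  a ← 37.355950 − (+0.000e+00/-8.260e-01) = 37.355950
converged: |Δa| < 1e-12 after 5 iterations
sag = a·(cosh(S/(2a)) − 1) = 37.355950·(cosh(1.036796) − 1) = 21.942057
T_max/T_min = cosh(S/(2a)) = 1.587378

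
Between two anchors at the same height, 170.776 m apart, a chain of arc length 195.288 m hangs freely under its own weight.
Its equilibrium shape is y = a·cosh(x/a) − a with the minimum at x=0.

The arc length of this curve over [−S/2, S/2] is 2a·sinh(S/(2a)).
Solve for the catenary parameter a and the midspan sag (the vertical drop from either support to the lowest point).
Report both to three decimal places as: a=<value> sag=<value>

seed: a₀ = √(S³/(24(L−S))) = √(170.776³/(24·24.512)) = 92.012167
iter 1: u=0.928008  f(a)=+1.077e+00  f'(a)=-5.801e-01  a ← 92.012167 − (+1.077e+00/-5.801e-01) = 93.869356
iter 2: u=0.909647  f(a)=+3.348e-02  f'(a)=-5.446e-01  a ← 93.869356 − (+3.348e-02/-5.446e-01) = 93.930843
iter 3: u=0.909052  f(a)=+3.464e-05  f'(a)=-5.434e-01  a ← 93.930843 − (+3.464e-05/-5.434e-01) = 93.930907
iter 4: u=0.909051  f(a)=+3.715e-11  f'(a)=-5.434e-01  a ← 93.930907 − (+3.715e-11/-5.434e-01) = 93.930907
converged: |Δa| < 1e-12 after 4 iterations
sag = a·(cosh(S/(2a)) − 1) = 93.930907·(cosh(0.909051) − 1) = 41.558451
T_max/T_min = cosh(S/(2a)) = 1.442436

a=93.931 sag=41.558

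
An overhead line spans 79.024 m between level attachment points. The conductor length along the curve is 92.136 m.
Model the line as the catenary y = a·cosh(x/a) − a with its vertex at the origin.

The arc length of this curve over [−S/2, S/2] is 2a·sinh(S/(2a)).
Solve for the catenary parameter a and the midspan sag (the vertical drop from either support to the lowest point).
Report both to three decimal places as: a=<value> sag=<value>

seed: a₀ = √(S³/(24(L−S))) = √(79.024³/(24·13.112)) = 39.600295
iter 1: u=0.997770  f(a)=+6.684e-01  f'(a)=-7.305e-01  a ← 39.600295 − (+6.684e-01/-7.305e-01) = 40.515199
iter 2: u=0.975239  f(a)=+2.386e-02  f'(a)=-6.792e-01  a ← 40.515199 − (+2.386e-02/-6.792e-01) = 40.550334
iter 3: u=0.974394  f(a)=+3.292e-05  f'(a)=-6.773e-01  a ← 40.550334 − (+3.292e-05/-6.773e-01) = 40.550383
iter 4: u=0.974393  f(a)=+6.284e-11  f'(a)=-6.773e-01  a ← 40.550383 − (+6.284e-11/-6.773e-01) = 40.550383
iter 5: u=0.974393  f(a)=-1.421e-14  f'(a)=-6.773e-01  a ← 40.550383 − (-1.421e-14/-6.773e-01) = 40.550383
converged: |Δa| < 1e-12 after 5 iterations
sag = a·(cosh(S/(2a)) − 1) = 40.550383·(cosh(0.974393) − 1) = 20.822202
T_max/T_min = cosh(S/(2a)) = 1.513490

a=40.550 sag=20.822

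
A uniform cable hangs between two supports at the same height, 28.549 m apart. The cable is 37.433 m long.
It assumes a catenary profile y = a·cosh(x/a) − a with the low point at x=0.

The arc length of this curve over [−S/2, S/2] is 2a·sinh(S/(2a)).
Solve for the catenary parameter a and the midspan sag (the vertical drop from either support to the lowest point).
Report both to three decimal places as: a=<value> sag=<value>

a=10.903 sag=10.758

seed: a₀ = √(S³/(24(L−S))) = √(28.549³/(24·8.884)) = 10.446636
iter 1: u=1.366421  f(a)=+8.672e-01  f'(a)=-2.040e+00  a ← 10.446636 − (+8.672e-01/-2.040e+00) = 10.871672
iter 2: u=1.313000  f(a)=+5.573e-02  f'(a)=-1.786e+00  a ← 10.871672 − (+5.573e-02/-1.786e+00) = 10.902883
iter 3: u=1.309241  f(a)=+2.652e-04  f'(a)=-1.769e+00  a ← 10.902883 − (+2.652e-04/-1.769e+00) = 10.903032
iter 4: u=1.309223  f(a)=+6.066e-09  f'(a)=-1.769e+00  a ← 10.903032 − (+6.066e-09/-1.769e+00) = 10.903032
iter 5: u=1.309223  f(a)=+0.000e+00  f'(a)=-1.769e+00  a ← 10.903032 − (+0.000e+00/-1.769e+00) = 10.903032
converged: |Δa| < 1e-12 after 5 iterations
sag = a·(cosh(S/(2a)) − 1) = 10.903032·(cosh(1.309223) − 1) = 10.757611
T_max/T_min = cosh(S/(2a)) = 1.986662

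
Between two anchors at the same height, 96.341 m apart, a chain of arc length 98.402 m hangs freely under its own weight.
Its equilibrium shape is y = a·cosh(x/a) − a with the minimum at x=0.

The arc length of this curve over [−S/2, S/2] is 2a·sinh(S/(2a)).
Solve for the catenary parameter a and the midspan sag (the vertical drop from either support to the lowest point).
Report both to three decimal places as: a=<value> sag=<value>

seed: a₀ = √(S³/(24(L−S))) = √(96.341³/(24·2.061)) = 134.453499
iter 1: u=0.358269  f(a)=+1.327e-02  f'(a)=-3.105e-02  a ← 134.453499 − (+1.327e-02/-3.105e-02) = 134.880760
iter 2: u=0.357134  f(a)=+6.351e-05  f'(a)=-3.076e-02  a ← 134.880760 − (+6.351e-05/-3.076e-02) = 134.882825
iter 3: u=0.357128  f(a)=+1.471e-09  f'(a)=-3.075e-02  a ← 134.882825 − (+1.471e-09/-3.075e-02) = 134.882825
iter 4: u=0.357128  f(a)=-1.421e-14  f'(a)=-3.075e-02  a ← 134.882825 − (-1.421e-14/-3.075e-02) = 134.882825
converged: |Δa| < 1e-12 after 4 iterations
sag = a·(cosh(S/(2a)) − 1) = 134.882825·(cosh(0.357128) − 1) = 8.693339
T_max/T_min = cosh(S/(2a)) = 1.064451

a=134.883 sag=8.693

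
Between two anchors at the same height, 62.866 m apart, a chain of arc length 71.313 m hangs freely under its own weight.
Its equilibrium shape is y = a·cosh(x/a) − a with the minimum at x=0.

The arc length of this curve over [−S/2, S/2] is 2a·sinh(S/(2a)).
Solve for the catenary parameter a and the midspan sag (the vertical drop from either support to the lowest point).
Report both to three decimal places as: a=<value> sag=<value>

seed: a₀ = √(S³/(24(L−S))) = √(62.866³/(24·8.447)) = 35.007966
iter 1: u=0.897881  f(a)=+3.471e-01  f'(a)=-5.226e-01  a ← 35.007966 − (+3.471e-01/-5.226e-01) = 35.672130
iter 2: u=0.881164  f(a)=+1.012e-02  f'(a)=-4.925e-01  a ← 35.672130 − (+1.012e-02/-4.925e-01) = 35.692685
iter 3: u=0.880657  f(a)=+9.186e-06  f'(a)=-4.916e-01  a ← 35.692685 − (+9.186e-06/-4.916e-01) = 35.692704
iter 4: u=0.880656  f(a)=+7.574e-12  f'(a)=-4.916e-01  a ← 35.692704 − (+7.574e-12/-4.916e-01) = 35.692704
converged: |Δa| < 1e-12 after 4 iterations
sag = a·(cosh(S/(2a)) − 1) = 35.692704·(cosh(0.880656) − 1) = 14.758808
T_max/T_min = cosh(S/(2a)) = 1.413497

a=35.693 sag=14.759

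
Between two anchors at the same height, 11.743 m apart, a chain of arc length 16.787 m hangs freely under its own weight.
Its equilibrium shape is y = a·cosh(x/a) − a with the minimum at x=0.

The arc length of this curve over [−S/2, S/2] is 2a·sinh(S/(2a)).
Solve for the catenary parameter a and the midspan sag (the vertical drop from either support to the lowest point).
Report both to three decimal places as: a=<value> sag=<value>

seed: a₀ = √(S³/(24(L−S))) = √(11.743³/(24·5.044)) = 3.657425
iter 1: u=1.605364  f(a)=+6.913e-01  f'(a)=-3.538e+00  a ← 3.657425 − (+6.913e-01/-3.538e+00) = 3.852837
iter 2: u=1.523942  f(a)=+5.927e-02  f'(a)=-2.955e+00  a ← 3.852837 − (+5.927e-02/-2.955e+00) = 3.872896
iter 3: u=1.516049  f(a)=+5.259e-04  f'(a)=-2.903e+00  a ← 3.872896 − (+5.259e-04/-2.903e+00) = 3.873077
iter 4: u=1.515978  f(a)=+4.222e-08  f'(a)=-2.902e+00  a ← 3.873077 − (+4.222e-08/-2.902e+00) = 3.873077
iter 5: u=1.515978  f(a)=+0.000e+00  f'(a)=-2.902e+00  a ← 3.873077 − (+0.000e+00/-2.902e+00) = 3.873077
converged: |Δa| < 1e-12 after 5 iterations
sag = a·(cosh(S/(2a)) − 1) = 3.873077·(cosh(1.515978) − 1) = 5.370925
T_max/T_min = cosh(S/(2a)) = 2.386733

a=3.873 sag=5.371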